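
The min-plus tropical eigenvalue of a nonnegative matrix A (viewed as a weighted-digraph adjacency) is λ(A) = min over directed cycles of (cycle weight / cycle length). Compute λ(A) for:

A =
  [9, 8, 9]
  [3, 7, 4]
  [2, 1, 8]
λ(A) = 5/2

Enumerate directed cycles and compute their means (weight / length). Sample:
  cycle 0 → 0: weight = 9, length = 1, mean = 9/1 ≈ 9.000
  cycle 1 → 1: weight = 7, length = 1, mean = 7/1 ≈ 7.000
  cycle 2 → 2: weight = 8, length = 1, mean = 8/1 ≈ 8.000
  cycle 0 → 1 → 0: weight = 11, length = 2, mean = 11/2 ≈ 5.500
  cycle 0 → 2 → 0: weight = 11, length = 2, mean = 11/2 ≈ 5.500
  cycle 1 → 0 → 1: weight = 11, length = 2, mean = 11/2 ≈ 5.500
Minimum mean = 2.500, attained e.g. along the cycle 1 → 2 → 1 with weight 5 and length 2. So λ(A) = 5/2 = 5/2.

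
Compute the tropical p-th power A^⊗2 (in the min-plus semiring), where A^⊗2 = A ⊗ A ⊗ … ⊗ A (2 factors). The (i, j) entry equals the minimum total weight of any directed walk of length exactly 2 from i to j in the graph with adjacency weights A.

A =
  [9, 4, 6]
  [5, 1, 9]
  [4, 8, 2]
A^⊗2 =
  [9, 5, 8]
  [6, 2, 10]
  [6, 8, 4]

Each entry (A^⊗2)_ij equals the minimum over all length-2 walks i = v_0 → v_1 → … → v_2 = j of Σ_t A[v_t][v_{t+1}]. For example, for (i, j) = (0, 2) we minimise over 3 possible intermediate vertex sequences; the minimum is 8, attained along the walk 0 → 2 → 2.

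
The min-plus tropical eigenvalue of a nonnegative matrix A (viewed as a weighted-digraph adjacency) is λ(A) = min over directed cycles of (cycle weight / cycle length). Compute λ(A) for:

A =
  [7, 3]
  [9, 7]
λ(A) = 6

Enumerate directed cycles and compute their means (weight / length). Sample:
  cycle 0 → 0: weight = 7, length = 1, mean = 7/1 ≈ 7.000
  cycle 1 → 1: weight = 7, length = 1, mean = 7/1 ≈ 7.000
  cycle 0 → 1 → 0: weight = 12, length = 2, mean = 12/2 ≈ 6.000
  cycle 1 → 0 → 1: weight = 12, length = 2, mean = 12/2 ≈ 6.000
Minimum mean = 6.000, attained e.g. along the cycle 0 → 1 → 0 with weight 12 and length 2. So λ(A) = 12/2 = 6.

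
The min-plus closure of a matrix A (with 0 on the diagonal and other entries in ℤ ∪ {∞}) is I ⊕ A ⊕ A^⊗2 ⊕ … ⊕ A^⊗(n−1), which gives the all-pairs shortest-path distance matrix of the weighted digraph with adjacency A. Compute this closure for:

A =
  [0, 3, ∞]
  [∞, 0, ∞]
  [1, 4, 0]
Closure =
  [0, 3, ∞]
  [∞, 0, ∞]
  [1, 4, 0]

This is the Floyd-Warshall all-pairs shortest-path computation. For each intermediate vertex k = 0, 1, …, 2, update dist[i][j] ← min(dist[i][j], dist[i][k] + dist[k][j]). The final matrix gives, for each (i, j), the minimum total weight of any directed path from i to j (possibly empty when i = j).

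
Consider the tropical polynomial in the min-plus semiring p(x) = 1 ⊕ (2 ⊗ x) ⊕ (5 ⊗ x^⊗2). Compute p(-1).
p(-1) = 1

A tropical monomial a ⊗ x^⊗i evaluates to a + i · x. Evaluating each term at x = -1:
  Term 0 contributes 1 + 0 · -1 = 1
  Term 1 contributes 2 + 1 · -1 = 1
  Term 2 contributes 5 + 2 · -1 = 3
p(-1) = ⊕ of these = min[1, 1, 3] = 1.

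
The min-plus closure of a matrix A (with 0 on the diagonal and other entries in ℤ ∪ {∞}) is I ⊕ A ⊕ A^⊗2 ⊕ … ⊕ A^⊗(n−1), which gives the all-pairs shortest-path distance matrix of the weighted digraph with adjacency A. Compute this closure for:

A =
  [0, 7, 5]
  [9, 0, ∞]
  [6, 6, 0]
Closure =
  [0, 7, 5]
  [9, 0, 14]
  [6, 6, 0]

This is the Floyd-Warshall all-pairs shortest-path computation. For each intermediate vertex k = 0, 1, …, 2, update dist[i][j] ← min(dist[i][j], dist[i][k] + dist[k][j]). The final matrix gives, for each (i, j), the minimum total weight of any directed path from i to j (possibly empty when i = j).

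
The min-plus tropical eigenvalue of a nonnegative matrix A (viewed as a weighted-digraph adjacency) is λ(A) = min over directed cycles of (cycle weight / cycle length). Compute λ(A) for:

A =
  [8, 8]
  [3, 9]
λ(A) = 11/2

Enumerate directed cycles and compute their means (weight / length). Sample:
  cycle 0 → 0: weight = 8, length = 1, mean = 8/1 ≈ 8.000
  cycle 1 → 1: weight = 9, length = 1, mean = 9/1 ≈ 9.000
  cycle 0 → 1 → 0: weight = 11, length = 2, mean = 11/2 ≈ 5.500
  cycle 1 → 0 → 1: weight = 11, length = 2, mean = 11/2 ≈ 5.500
Minimum mean = 5.500, attained e.g. along the cycle 0 → 1 → 0 with weight 11 and length 2. So λ(A) = 11/2 = 11/2.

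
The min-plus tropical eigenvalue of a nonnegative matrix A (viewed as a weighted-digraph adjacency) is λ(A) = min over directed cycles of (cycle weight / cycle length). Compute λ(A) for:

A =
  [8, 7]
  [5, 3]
λ(A) = 3

Enumerate directed cycles and compute their means (weight / length). Sample:
  cycle 0 → 0: weight = 8, length = 1, mean = 8/1 ≈ 8.000
  cycle 1 → 1: weight = 3, length = 1, mean = 3/1 ≈ 3.000
  cycle 0 → 1 → 0: weight = 12, length = 2, mean = 12/2 ≈ 6.000
  cycle 1 → 0 → 1: weight = 12, length = 2, mean = 12/2 ≈ 6.000
Minimum mean = 3.000, attained e.g. along the cycle 1 → 1 with weight 3 and length 1. So λ(A) = 3/1 = 3.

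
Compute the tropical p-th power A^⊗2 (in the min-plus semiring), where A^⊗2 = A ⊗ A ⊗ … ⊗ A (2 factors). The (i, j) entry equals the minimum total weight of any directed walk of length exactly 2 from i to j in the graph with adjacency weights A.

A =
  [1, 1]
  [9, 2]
A^⊗2 =
  [2, 2]
  [10, 4]

Each entry (A^⊗2)_ij equals the minimum over all length-2 walks i = v_0 → v_1 → … → v_2 = j of Σ_t A[v_t][v_{t+1}]. For example, for (i, j) = (0, 1) we minimise over 2 possible intermediate vertex sequences; the minimum is 2, attained along the walk 0 → 0 → 1.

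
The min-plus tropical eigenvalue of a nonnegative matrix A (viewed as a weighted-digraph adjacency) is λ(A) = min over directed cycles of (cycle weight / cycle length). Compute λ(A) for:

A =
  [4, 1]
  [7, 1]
λ(A) = 1

Enumerate directed cycles and compute their means (weight / length). Sample:
  cycle 0 → 0: weight = 4, length = 1, mean = 4/1 ≈ 4.000
  cycle 1 → 1: weight = 1, length = 1, mean = 1/1 ≈ 1.000
  cycle 0 → 1 → 0: weight = 8, length = 2, mean = 8/2 ≈ 4.000
  cycle 1 → 0 → 1: weight = 8, length = 2, mean = 8/2 ≈ 4.000
Minimum mean = 1.000, attained e.g. along the cycle 1 → 1 with weight 1 and length 1. So λ(A) = 1/1 = 1.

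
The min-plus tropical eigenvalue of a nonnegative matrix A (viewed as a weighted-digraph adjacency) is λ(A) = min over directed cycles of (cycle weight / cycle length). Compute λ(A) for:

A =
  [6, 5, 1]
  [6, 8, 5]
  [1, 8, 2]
λ(A) = 1

Enumerate directed cycles and compute their means (weight / length). Sample:
  cycle 0 → 0: weight = 6, length = 1, mean = 6/1 ≈ 6.000
  cycle 1 → 1: weight = 8, length = 1, mean = 8/1 ≈ 8.000
  cycle 2 → 2: weight = 2, length = 1, mean = 2/1 ≈ 2.000
  cycle 0 → 1 → 0: weight = 11, length = 2, mean = 11/2 ≈ 5.500
  cycle 0 → 2 → 0: weight = 2, length = 2, mean = 2/2 ≈ 1.000
  cycle 1 → 0 → 1: weight = 11, length = 2, mean = 11/2 ≈ 5.500
Minimum mean = 1.000, attained e.g. along the cycle 0 → 2 → 0 with weight 2 and length 2. So λ(A) = 2/2 = 1.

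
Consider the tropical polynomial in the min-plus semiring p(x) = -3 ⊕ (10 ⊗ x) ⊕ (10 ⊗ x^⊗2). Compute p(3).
p(3) = -3

A tropical monomial a ⊗ x^⊗i evaluates to a + i · x. Evaluating each term at x = 3:
  Term 0 contributes -3 + 0 · 3 = -3
  Term 1 contributes 10 + 1 · 3 = 13
  Term 2 contributes 10 + 2 · 3 = 16
p(3) = ⊕ of these = min[-3, 13, 16] = -3.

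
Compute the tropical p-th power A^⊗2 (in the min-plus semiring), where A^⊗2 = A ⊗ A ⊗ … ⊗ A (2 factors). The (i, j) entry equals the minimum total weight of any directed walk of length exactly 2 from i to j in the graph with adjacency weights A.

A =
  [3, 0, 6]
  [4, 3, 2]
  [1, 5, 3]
A^⊗2 =
  [4, 3, 2]
  [3, 4, 5]
  [4, 1, 6]

Each entry (A^⊗2)_ij equals the minimum over all length-2 walks i = v_0 → v_1 → … → v_2 = j of Σ_t A[v_t][v_{t+1}]. For example, for (i, j) = (0, 2) we minimise over 3 possible intermediate vertex sequences; the minimum is 2, attained along the walk 0 → 1 → 2.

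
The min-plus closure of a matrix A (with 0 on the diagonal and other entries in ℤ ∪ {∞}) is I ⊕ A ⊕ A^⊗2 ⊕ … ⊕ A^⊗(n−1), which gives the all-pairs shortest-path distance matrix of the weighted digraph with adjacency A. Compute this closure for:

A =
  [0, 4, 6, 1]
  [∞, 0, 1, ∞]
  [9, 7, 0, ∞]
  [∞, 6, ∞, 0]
Closure =
  [0, 4, 5, 1]
  [10, 0, 1, 11]
  [9, 7, 0, 10]
  [16, 6, 7, 0]

This is the Floyd-Warshall all-pairs shortest-path computation. For each intermediate vertex k = 0, 1, …, 3, update dist[i][j] ← min(dist[i][j], dist[i][k] + dist[k][j]). The final matrix gives, for each (i, j), the minimum total weight of any directed path from i to j (possibly empty when i = j).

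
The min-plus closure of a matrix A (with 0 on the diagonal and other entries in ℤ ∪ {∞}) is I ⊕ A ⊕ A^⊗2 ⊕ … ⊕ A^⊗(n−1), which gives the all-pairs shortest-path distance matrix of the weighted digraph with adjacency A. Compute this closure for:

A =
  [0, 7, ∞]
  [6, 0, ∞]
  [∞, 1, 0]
Closure =
  [0, 7, ∞]
  [6, 0, ∞]
  [7, 1, 0]

This is the Floyd-Warshall all-pairs shortest-path computation. For each intermediate vertex k = 0, 1, …, 2, update dist[i][j] ← min(dist[i][j], dist[i][k] + dist[k][j]). The final matrix gives, for each (i, j), the minimum total weight of any directed path from i to j (possibly empty when i = j).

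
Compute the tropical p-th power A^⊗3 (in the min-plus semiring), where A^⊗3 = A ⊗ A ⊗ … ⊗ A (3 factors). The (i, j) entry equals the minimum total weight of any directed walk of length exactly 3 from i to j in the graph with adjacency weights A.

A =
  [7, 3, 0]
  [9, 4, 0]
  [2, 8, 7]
A^⊗3 =
  [5, 5, 2]
  [6, 5, 2]
  [4, 9, 5]

Each entry (A^⊗3)_ij equals the minimum over all length-3 walks i = v_0 → v_1 → … → v_3 = j of Σ_t A[v_t][v_{t+1}]. For example, for (i, j) = (0, 2) we minimise over 9 possible intermediate vertex sequences; the minimum is 2, attained along the walk 0 → 2 → 0 → 2.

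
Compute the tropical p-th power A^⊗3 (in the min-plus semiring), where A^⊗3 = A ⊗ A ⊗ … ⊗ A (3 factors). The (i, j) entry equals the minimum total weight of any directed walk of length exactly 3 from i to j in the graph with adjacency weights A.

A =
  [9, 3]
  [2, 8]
A^⊗3 =
  [13, 8]
  [7, 13]

Each entry (A^⊗3)_ij equals the minimum over all length-3 walks i = v_0 → v_1 → … → v_3 = j of Σ_t A[v_t][v_{t+1}]. For example, for (i, j) = (0, 1) we minimise over 4 possible intermediate vertex sequences; the minimum is 8, attained along the walk 0 → 1 → 0 → 1.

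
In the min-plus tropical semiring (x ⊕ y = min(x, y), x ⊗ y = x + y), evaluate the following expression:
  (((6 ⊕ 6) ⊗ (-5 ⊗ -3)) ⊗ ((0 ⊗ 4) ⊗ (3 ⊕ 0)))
(((6 ⊕ 6) ⊗ (-5 ⊗ -3)) ⊗ ((0 ⊗ 4) ⊗ (3 ⊕ 0))) = 2

Expand innermost to outermost. Recall ⊕ takes the minimum of its arguments and ⊗ takes their sum. Working out the expression (((6 ⊕ 6) ⊗ (-5 ⊗ -3)) ⊗ ((0 ⊗ 4) ⊗ (3 ⊕ 0))) gives 2.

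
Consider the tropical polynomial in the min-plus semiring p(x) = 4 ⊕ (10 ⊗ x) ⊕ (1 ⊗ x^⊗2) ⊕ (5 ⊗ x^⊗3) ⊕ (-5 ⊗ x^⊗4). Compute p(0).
p(0) = -5

A tropical monomial a ⊗ x^⊗i evaluates to a + i · x. Evaluating each term at x = 0:
  Term 0 contributes 4 + 0 · 0 = 4
  Term 1 contributes 10 + 1 · 0 = 10
  Term 2 contributes 1 + 2 · 0 = 1
  Term 3 contributes 5 + 3 · 0 = 5
  Term 4 contributes -5 + 4 · 0 = -5
p(0) = ⊕ of these = min[4, 10, 1, 5, -5] = -5.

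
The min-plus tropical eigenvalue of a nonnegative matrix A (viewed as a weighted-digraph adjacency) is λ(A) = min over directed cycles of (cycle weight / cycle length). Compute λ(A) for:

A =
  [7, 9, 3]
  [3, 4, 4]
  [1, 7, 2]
λ(A) = 2

Enumerate directed cycles and compute their means (weight / length). Sample:
  cycle 0 → 0: weight = 7, length = 1, mean = 7/1 ≈ 7.000
  cycle 1 → 1: weight = 4, length = 1, mean = 4/1 ≈ 4.000
  cycle 2 → 2: weight = 2, length = 1, mean = 2/1 ≈ 2.000
  cycle 0 → 1 → 0: weight = 12, length = 2, mean = 12/2 ≈ 6.000
  cycle 0 → 2 → 0: weight = 4, length = 2, mean = 4/2 ≈ 2.000
  cycle 1 → 0 → 1: weight = 12, length = 2, mean = 12/2 ≈ 6.000
Minimum mean = 2.000, attained e.g. along the cycle 2 → 2 with weight 2 and length 1. So λ(A) = 2/1 = 2.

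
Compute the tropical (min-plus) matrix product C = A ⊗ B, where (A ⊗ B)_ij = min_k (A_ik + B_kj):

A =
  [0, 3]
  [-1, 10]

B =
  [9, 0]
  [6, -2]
A ⊗ B =
  [9, 0]
  [8, -1]

Apply the min-plus product entry-by-entry:
  C[0][0] = min over k of (A[0][0] + B[0][0] = 0 + 9 = 9, A[0][1] + B[1][0] = 3 + 6 = 9) = 9 (attained at k = 0)
  C[0][1] = min over k of (A[0][0] + B[0][1] = 0 + 0 = 0, A[0][1] + B[1][1] = 3 + -2 = 1) = 0 (attained at k = 0)
  C[1][0] = min over k of (A[1][0] + B[0][0] = -1 + 9 = 8, A[1][1] + B[1][0] = 10 + 6 = 16) = 8 (attained at k = 0)
  C[1][1] = min over k of (A[1][0] + B[0][1] = -1 + 0 = -1, A[1][1] + B[1][1] = 10 + -2 = 8) = -1 (attained at k = 0)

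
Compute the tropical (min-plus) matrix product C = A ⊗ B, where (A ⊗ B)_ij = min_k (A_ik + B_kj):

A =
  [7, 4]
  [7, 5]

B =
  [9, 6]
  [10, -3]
A ⊗ B =
  [14, 1]
  [15, 2]

Apply the min-plus product entry-by-entry:
  C[0][0] = min over k of (A[0][0] + B[0][0] = 7 + 9 = 16, A[0][1] + B[1][0] = 4 + 10 = 14) = 14 (attained at k = 1)
  C[0][1] = min over k of (A[0][0] + B[0][1] = 7 + 6 = 13, A[0][1] + B[1][1] = 4 + -3 = 1) = 1 (attained at k = 1)
  C[1][0] = min over k of (A[1][0] + B[0][0] = 7 + 9 = 16, A[1][1] + B[1][0] = 5 + 10 = 15) = 15 (attained at k = 1)
  C[1][1] = min over k of (A[1][0] + B[0][1] = 7 + 6 = 13, A[1][1] + B[1][1] = 5 + -3 = 2) = 2 (attained at k = 1)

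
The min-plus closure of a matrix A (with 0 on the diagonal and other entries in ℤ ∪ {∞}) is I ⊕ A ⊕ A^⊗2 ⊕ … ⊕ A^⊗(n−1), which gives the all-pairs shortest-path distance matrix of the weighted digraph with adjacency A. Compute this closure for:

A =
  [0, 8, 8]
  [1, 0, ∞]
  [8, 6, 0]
Closure =
  [0, 8, 8]
  [1, 0, 9]
  [7, 6, 0]

This is the Floyd-Warshall all-pairs shortest-path computation. For each intermediate vertex k = 0, 1, …, 2, update dist[i][j] ← min(dist[i][j], dist[i][k] + dist[k][j]). The final matrix gives, for each (i, j), the minimum total weight of any directed path from i to j (possibly empty when i = j).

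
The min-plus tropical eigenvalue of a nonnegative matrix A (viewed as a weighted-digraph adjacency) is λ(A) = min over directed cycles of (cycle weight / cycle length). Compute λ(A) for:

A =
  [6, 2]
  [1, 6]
λ(A) = 3/2

Enumerate directed cycles and compute their means (weight / length). Sample:
  cycle 0 → 0: weight = 6, length = 1, mean = 6/1 ≈ 6.000
  cycle 1 → 1: weight = 6, length = 1, mean = 6/1 ≈ 6.000
  cycle 0 → 1 → 0: weight = 3, length = 2, mean = 3/2 ≈ 1.500
  cycle 1 → 0 → 1: weight = 3, length = 2, mean = 3/2 ≈ 1.500
Minimum mean = 1.500, attained e.g. along the cycle 0 → 1 → 0 with weight 3 and length 2. So λ(A) = 3/2 = 3/2.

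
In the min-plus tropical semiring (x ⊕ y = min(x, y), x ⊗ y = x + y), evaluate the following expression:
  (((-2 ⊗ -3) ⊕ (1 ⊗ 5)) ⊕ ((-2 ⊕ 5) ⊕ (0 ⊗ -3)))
(((-2 ⊗ -3) ⊕ (1 ⊗ 5)) ⊕ ((-2 ⊕ 5) ⊕ (0 ⊗ -3))) = -5

Expand innermost to outermost. Recall ⊕ takes the minimum of its arguments and ⊗ takes their sum. Working out the expression (((-2 ⊗ -3) ⊕ (1 ⊗ 5)) ⊕ ((-2 ⊕ 5) ⊕ (0 ⊗ -3))) gives -5.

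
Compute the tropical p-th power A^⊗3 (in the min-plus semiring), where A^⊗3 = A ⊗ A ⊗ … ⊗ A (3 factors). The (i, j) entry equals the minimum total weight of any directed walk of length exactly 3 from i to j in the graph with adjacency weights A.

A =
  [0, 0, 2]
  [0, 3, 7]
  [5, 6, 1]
A^⊗3 =
  [0, 0, 2]
  [0, 0, 2]
  [5, 5, 3]

Each entry (A^⊗3)_ij equals the minimum over all length-3 walks i = v_0 → v_1 → … → v_3 = j of Σ_t A[v_t][v_{t+1}]. For example, for (i, j) = (0, 2) we minimise over 9 possible intermediate vertex sequences; the minimum is 2, attained along the walk 0 → 0 → 0 → 2.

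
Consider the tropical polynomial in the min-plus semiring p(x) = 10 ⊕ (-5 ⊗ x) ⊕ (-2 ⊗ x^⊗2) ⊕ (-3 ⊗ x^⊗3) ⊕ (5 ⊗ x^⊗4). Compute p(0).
p(0) = -5

A tropical monomial a ⊗ x^⊗i evaluates to a + i · x. Evaluating each term at x = 0:
  Term 0 contributes 10 + 0 · 0 = 10
  Term 1 contributes -5 + 1 · 0 = -5
  Term 2 contributes -2 + 2 · 0 = -2
  Term 3 contributes -3 + 3 · 0 = -3
  Term 4 contributes 5 + 4 · 0 = 5
p(0) = ⊕ of these = min[10, -5, -2, -3, 5] = -5.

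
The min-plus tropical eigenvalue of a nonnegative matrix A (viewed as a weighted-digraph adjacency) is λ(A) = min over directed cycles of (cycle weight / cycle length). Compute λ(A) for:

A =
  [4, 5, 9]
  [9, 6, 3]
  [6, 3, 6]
λ(A) = 3

Enumerate directed cycles and compute their means (weight / length). Sample:
  cycle 0 → 0: weight = 4, length = 1, mean = 4/1 ≈ 4.000
  cycle 1 → 1: weight = 6, length = 1, mean = 6/1 ≈ 6.000
  cycle 2 → 2: weight = 6, length = 1, mean = 6/1 ≈ 6.000
  cycle 0 → 1 → 0: weight = 14, length = 2, mean = 14/2 ≈ 7.000
  cycle 0 → 2 → 0: weight = 15, length = 2, mean = 15/2 ≈ 7.500
  cycle 1 → 0 → 1: weight = 14, length = 2, mean = 14/2 ≈ 7.000
Minimum mean = 3.000, attained e.g. along the cycle 1 → 2 → 1 with weight 6 and length 2. So λ(A) = 6/2 = 3.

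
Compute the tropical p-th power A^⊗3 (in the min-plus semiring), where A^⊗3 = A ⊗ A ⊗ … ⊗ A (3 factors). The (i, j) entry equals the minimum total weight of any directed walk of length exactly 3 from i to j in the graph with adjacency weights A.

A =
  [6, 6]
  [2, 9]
A^⊗3 =
  [14, 14]
  [10, 14]

Each entry (A^⊗3)_ij equals the minimum over all length-3 walks i = v_0 → v_1 → … → v_3 = j of Σ_t A[v_t][v_{t+1}]. For example, for (i, j) = (0, 1) we minimise over 4 possible intermediate vertex sequences; the minimum is 14, attained along the walk 0 → 1 → 0 → 1.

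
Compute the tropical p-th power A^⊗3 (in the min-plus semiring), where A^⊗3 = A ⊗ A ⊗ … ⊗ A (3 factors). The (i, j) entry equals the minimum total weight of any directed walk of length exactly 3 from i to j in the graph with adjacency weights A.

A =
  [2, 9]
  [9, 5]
A^⊗3 =
  [6, 13]
  [13, 15]

Each entry (A^⊗3)_ij equals the minimum over all length-3 walks i = v_0 → v_1 → … → v_3 = j of Σ_t A[v_t][v_{t+1}]. For example, for (i, j) = (0, 1) we minimise over 4 possible intermediate vertex sequences; the minimum is 13, attained along the walk 0 → 0 → 0 → 1.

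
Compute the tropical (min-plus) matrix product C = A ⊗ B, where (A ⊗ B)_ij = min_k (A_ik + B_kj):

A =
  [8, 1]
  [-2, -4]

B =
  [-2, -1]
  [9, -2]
A ⊗ B =
  [6, -1]
  [-4, -6]

Apply the min-plus product entry-by-entry:
  C[0][0] = min over k of (A[0][0] + B[0][0] = 8 + -2 = 6, A[0][1] + B[1][0] = 1 + 9 = 10) = 6 (attained at k = 0)
  C[0][1] = min over k of (A[0][0] + B[0][1] = 8 + -1 = 7, A[0][1] + B[1][1] = 1 + -2 = -1) = -1 (attained at k = 1)
  C[1][0] = min over k of (A[1][0] + B[0][0] = -2 + -2 = -4, A[1][1] + B[1][0] = -4 + 9 = 5) = -4 (attained at k = 0)
  C[1][1] = min over k of (A[1][0] + B[0][1] = -2 + -1 = -3, A[1][1] + B[1][1] = -4 + -2 = -6) = -6 (attained at k = 1)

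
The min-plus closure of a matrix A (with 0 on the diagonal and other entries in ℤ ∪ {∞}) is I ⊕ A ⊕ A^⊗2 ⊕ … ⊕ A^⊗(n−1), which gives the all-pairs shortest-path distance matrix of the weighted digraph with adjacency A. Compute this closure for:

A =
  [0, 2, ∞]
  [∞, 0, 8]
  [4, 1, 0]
Closure =
  [0, 2, 10]
  [12, 0, 8]
  [4, 1, 0]

This is the Floyd-Warshall all-pairs shortest-path computation. For each intermediate vertex k = 0, 1, …, 2, update dist[i][j] ← min(dist[i][j], dist[i][k] + dist[k][j]). The final matrix gives, for each (i, j), the minimum total weight of any directed path from i to j (possibly empty when i = j).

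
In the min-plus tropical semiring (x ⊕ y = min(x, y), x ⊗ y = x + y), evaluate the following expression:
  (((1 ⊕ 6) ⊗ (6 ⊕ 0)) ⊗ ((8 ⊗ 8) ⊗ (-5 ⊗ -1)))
(((1 ⊕ 6) ⊗ (6 ⊕ 0)) ⊗ ((8 ⊗ 8) ⊗ (-5 ⊗ -1))) = 11

Expand innermost to outermost. Recall ⊕ takes the minimum of its arguments and ⊗ takes their sum. Working out the expression (((1 ⊕ 6) ⊗ (6 ⊕ 0)) ⊗ ((8 ⊗ 8) ⊗ (-5 ⊗ -1))) gives 11.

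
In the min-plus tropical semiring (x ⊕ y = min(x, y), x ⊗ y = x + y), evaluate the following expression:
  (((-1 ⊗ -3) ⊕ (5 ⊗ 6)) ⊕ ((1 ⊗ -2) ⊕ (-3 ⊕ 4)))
(((-1 ⊗ -3) ⊕ (5 ⊗ 6)) ⊕ ((1 ⊗ -2) ⊕ (-3 ⊕ 4))) = -4

Expand innermost to outermost. Recall ⊕ takes the minimum of its arguments and ⊗ takes their sum. Working out the expression (((-1 ⊗ -3) ⊕ (5 ⊗ 6)) ⊕ ((1 ⊗ -2) ⊕ (-3 ⊕ 4))) gives -4.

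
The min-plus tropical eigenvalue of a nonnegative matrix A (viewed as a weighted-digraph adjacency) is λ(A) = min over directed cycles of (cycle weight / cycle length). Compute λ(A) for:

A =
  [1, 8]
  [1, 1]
λ(A) = 1

Enumerate directed cycles and compute their means (weight / length). Sample:
  cycle 0 → 0: weight = 1, length = 1, mean = 1/1 ≈ 1.000
  cycle 1 → 1: weight = 1, length = 1, mean = 1/1 ≈ 1.000
  cycle 0 → 1 → 0: weight = 9, length = 2, mean = 9/2 ≈ 4.500
  cycle 1 → 0 → 1: weight = 9, length = 2, mean = 9/2 ≈ 4.500
Minimum mean = 1.000, attained e.g. along the cycle 0 → 0 with weight 1 and length 1. So λ(A) = 1/1 = 1.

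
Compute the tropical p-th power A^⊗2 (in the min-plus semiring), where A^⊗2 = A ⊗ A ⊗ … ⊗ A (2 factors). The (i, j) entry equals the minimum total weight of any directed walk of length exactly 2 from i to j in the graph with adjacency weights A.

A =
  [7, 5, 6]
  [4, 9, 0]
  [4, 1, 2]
A^⊗2 =
  [9, 7, 5]
  [4, 1, 2]
  [5, 3, 1]

Each entry (A^⊗2)_ij equals the minimum over all length-2 walks i = v_0 → v_1 → … → v_2 = j of Σ_t A[v_t][v_{t+1}]. For example, for (i, j) = (0, 2) we minimise over 3 possible intermediate vertex sequences; the minimum is 5, attained along the walk 0 → 1 → 2.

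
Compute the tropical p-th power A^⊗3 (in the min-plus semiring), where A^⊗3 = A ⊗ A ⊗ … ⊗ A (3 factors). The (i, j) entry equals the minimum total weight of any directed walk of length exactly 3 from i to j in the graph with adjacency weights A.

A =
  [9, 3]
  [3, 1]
A^⊗3 =
  [7, 5]
  [5, 3]

Each entry (A^⊗3)_ij equals the minimum over all length-3 walks i = v_0 → v_1 → … → v_3 = j of Σ_t A[v_t][v_{t+1}]. For example, for (i, j) = (0, 1) we minimise over 4 possible intermediate vertex sequences; the minimum is 5, attained along the walk 0 → 1 → 1 → 1.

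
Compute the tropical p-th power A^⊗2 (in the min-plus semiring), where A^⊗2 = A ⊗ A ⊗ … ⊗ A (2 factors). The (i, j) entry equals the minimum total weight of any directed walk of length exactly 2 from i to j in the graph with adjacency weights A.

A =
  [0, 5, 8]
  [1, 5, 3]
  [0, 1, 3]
A^⊗2 =
  [0, 5, 8]
  [1, 4, 6]
  [0, 4, 4]

Each entry (A^⊗2)_ij equals the minimum over all length-2 walks i = v_0 → v_1 → … → v_2 = j of Σ_t A[v_t][v_{t+1}]. For example, for (i, j) = (0, 2) we minimise over 3 possible intermediate vertex sequences; the minimum is 8, attained along the walk 0 → 0 → 2.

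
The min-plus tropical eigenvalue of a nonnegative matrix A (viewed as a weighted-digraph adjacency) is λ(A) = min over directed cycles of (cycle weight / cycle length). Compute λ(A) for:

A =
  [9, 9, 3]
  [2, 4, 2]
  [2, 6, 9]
λ(A) = 5/2

Enumerate directed cycles and compute their means (weight / length). Sample:
  cycle 0 → 0: weight = 9, length = 1, mean = 9/1 ≈ 9.000
  cycle 1 → 1: weight = 4, length = 1, mean = 4/1 ≈ 4.000
  cycle 2 → 2: weight = 9, length = 1, mean = 9/1 ≈ 9.000
  cycle 0 → 1 → 0: weight = 11, length = 2, mean = 11/2 ≈ 5.500
  cycle 0 → 2 → 0: weight = 5, length = 2, mean = 5/2 ≈ 2.500
  cycle 1 → 0 → 1: weight = 11, length = 2, mean = 11/2 ≈ 5.500
Minimum mean = 2.500, attained e.g. along the cycle 0 → 2 → 0 with weight 5 and length 2. So λ(A) = 5/2 = 5/2.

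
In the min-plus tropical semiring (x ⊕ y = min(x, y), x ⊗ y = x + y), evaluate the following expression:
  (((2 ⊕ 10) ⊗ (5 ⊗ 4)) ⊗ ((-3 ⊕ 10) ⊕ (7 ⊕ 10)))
(((2 ⊕ 10) ⊗ (5 ⊗ 4)) ⊗ ((-3 ⊕ 10) ⊕ (7 ⊕ 10))) = 8

Expand innermost to outermost. Recall ⊕ takes the minimum of its arguments and ⊗ takes their sum. Working out the expression (((2 ⊕ 10) ⊗ (5 ⊗ 4)) ⊗ ((-3 ⊕ 10) ⊕ (7 ⊕ 10))) gives 8.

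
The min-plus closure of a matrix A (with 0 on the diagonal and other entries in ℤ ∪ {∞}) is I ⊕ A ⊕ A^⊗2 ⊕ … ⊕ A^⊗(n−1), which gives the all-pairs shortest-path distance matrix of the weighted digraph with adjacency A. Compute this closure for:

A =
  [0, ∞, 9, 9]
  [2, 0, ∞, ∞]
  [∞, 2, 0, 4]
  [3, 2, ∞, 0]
Closure =
  [0, 11, 9, 9]
  [2, 0, 11, 11]
  [4, 2, 0, 4]
  [3, 2, 12, 0]

This is the Floyd-Warshall all-pairs shortest-path computation. For each intermediate vertex k = 0, 1, …, 3, update dist[i][j] ← min(dist[i][j], dist[i][k] + dist[k][j]). The final matrix gives, for each (i, j), the minimum total weight of any directed path from i to j (possibly empty when i = j).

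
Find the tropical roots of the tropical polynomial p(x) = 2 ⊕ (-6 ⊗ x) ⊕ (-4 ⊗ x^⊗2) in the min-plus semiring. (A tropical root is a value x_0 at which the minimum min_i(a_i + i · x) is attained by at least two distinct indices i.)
Roots: {-2, 8}

Each tropical root is a break point of the lower envelope of the lines y = a_i + i · x (there are 3 lines, with slopes 0, 1, ..., 2). Only the lines that attain the minimum somewhere contribute to roots; other lines are dominated. Here the surviving (envelope) indices are i = 2, i = 1, i = 0.
Intersections between consecutive envelope lines give the roots: for adjacent envelope indices i < j the intersection is x = (a_i − a_j) / (j − i). Reading off the sorted break points: {-2, 8}.
Verification: at each break x_0, at least two indices attain the minimum of min_i(a_i + i · x_0).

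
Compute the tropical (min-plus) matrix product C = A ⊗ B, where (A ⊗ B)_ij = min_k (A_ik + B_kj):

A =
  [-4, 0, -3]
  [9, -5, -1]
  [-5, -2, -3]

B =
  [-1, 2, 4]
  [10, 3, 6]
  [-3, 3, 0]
A ⊗ B =
  [-6, -2, -3]
  [-4, -2, -1]
  [-6, -3, -3]

Apply the min-plus product entry-by-entry:
  C[0][0] = min over k of (A[0][0] + B[0][0] = -4 + -1 = -5, A[0][1] + B[1][0] = 0 + 10 = 10, A[0][2] + B[2][0] = -3 + -3 = -6) = -6 (attained at k = 2)
  C[0][1] = min over k of (A[0][0] + B[0][1] = -4 + 2 = -2, A[0][1] + B[1][1] = 0 + 3 = 3, A[0][2] + B[2][1] = -3 + 3 = 0) = -2 (attained at k = 0)
  C[0][2] = min over k of (A[0][0] + B[0][2] = -4 + 4 = 0, A[0][1] + B[1][2] = 0 + 6 = 6, A[0][2] + B[2][2] = -3 + 0 = -3) = -3 (attained at k = 2)
  C[1][0] = min over k of (A[1][0] + B[0][0] = 9 + -1 = 8, A[1][1] + B[1][0] = -5 + 10 = 5, A[1][2] + B[2][0] = -1 + -3 = -4) = -4 (attained at k = 2)
  C[1][1] = min over k of (A[1][0] + B[0][1] = 9 + 2 = 11, A[1][1] + B[1][1] = -5 + 3 = -2, A[1][2] + B[2][1] = -1 + 3 = 2) = -2 (attained at k = 1)
  C[1][2] = min over k of (A[1][0] + B[0][2] = 9 + 4 = 13, A[1][1] + B[1][2] = -5 + 6 = 1, A[1][2] + B[2][2] = -1 + 0 = -1) = -1 (attained at k = 2)
  C[2][0] = min over k of (A[2][0] + B[0][0] = -5 + -1 = -6, A[2][1] + B[1][0] = -2 + 10 = 8, A[2][2] + B[2][0] = -3 + -3 = -6) = -6 (attained at k = 0)
  C[2][1] = min over k of (A[2][0] + B[0][1] = -5 + 2 = -3, A[2][1] + B[1][1] = -2 + 3 = 1, A[2][2] + B[2][1] = -3 + 3 = 0) = -3 (attained at k = 0)
  C[2][2] = min over k of (A[2][0] + B[0][2] = -5 + 4 = -1, A[2][1] + B[1][2] = -2 + 6 = 4, A[2][2] + B[2][2] = -3 + 0 = -3) = -3 (attained at k = 2)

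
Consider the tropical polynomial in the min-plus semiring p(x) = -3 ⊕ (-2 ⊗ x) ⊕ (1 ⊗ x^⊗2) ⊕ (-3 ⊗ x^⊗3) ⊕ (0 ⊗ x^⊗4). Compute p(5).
p(5) = -3

A tropical monomial a ⊗ x^⊗i evaluates to a + i · x. Evaluating each term at x = 5:
  Term 0 contributes -3 + 0 · 5 = -3
  Term 1 contributes -2 + 1 · 5 = 3
  Term 2 contributes 1 + 2 · 5 = 11
  Term 3 contributes -3 + 3 · 5 = 12
  Term 4 contributes 0 + 4 · 5 = 20
p(5) = ⊕ of these = min[-3, 3, 11, 12, 20] = -3.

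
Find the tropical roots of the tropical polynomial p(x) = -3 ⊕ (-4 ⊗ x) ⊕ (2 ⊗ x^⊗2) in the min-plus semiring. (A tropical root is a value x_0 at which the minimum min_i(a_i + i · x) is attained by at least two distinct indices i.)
Roots: {-6, 1}

Each tropical root is a break point of the lower envelope of the lines y = a_i + i · x (there are 3 lines, with slopes 0, 1, ..., 2). Only the lines that attain the minimum somewhere contribute to roots; other lines are dominated. Here the surviving (envelope) indices are i = 2, i = 1, i = 0.
Intersections between consecutive envelope lines give the roots: for adjacent envelope indices i < j the intersection is x = (a_i − a_j) / (j − i). Reading off the sorted break points: {-6, 1}.
Verification: at each break x_0, at least two indices attain the minimum of min_i(a_i + i · x_0).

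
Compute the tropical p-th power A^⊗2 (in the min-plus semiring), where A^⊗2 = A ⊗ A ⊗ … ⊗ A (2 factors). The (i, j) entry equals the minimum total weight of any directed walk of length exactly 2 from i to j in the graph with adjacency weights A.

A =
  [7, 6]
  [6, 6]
A^⊗2 =
  [12, 12]
  [12, 12]

Each entry (A^⊗2)_ij equals the minimum over all length-2 walks i = v_0 → v_1 → … → v_2 = j of Σ_t A[v_t][v_{t+1}]. For example, for (i, j) = (0, 1) we minimise over 2 possible intermediate vertex sequences; the minimum is 12, attained along the walk 0 → 1 → 1.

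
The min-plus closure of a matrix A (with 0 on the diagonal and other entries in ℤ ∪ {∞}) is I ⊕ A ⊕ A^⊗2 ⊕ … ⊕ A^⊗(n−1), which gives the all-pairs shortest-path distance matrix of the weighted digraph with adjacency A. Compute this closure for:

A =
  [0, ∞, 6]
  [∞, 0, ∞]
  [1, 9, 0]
Closure =
  [0, 15, 6]
  [∞, 0, ∞]
  [1, 9, 0]

This is the Floyd-Warshall all-pairs shortest-path computation. For each intermediate vertex k = 0, 1, …, 2, update dist[i][j] ← min(dist[i][j], dist[i][k] + dist[k][j]). The final matrix gives, for each (i, j), the minimum total weight of any directed path from i to j (possibly empty when i = j).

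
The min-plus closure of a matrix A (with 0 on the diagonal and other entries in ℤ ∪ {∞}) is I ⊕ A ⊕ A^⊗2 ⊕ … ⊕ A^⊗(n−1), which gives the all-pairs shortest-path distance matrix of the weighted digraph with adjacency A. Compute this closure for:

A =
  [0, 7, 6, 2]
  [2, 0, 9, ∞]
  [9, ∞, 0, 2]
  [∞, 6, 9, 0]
Closure =
  [0, 7, 6, 2]
  [2, 0, 8, 4]
  [9, 8, 0, 2]
  [8, 6, 9, 0]

This is the Floyd-Warshall all-pairs shortest-path computation. For each intermediate vertex k = 0, 1, …, 3, update dist[i][j] ← min(dist[i][j], dist[i][k] + dist[k][j]). The final matrix gives, for each (i, j), the minimum total weight of any directed path from i to j (possibly empty when i = j).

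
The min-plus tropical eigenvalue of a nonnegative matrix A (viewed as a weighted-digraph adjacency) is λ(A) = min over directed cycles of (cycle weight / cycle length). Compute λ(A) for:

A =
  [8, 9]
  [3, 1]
λ(A) = 1

Enumerate directed cycles and compute their means (weight / length). Sample:
  cycle 0 → 0: weight = 8, length = 1, mean = 8/1 ≈ 8.000
  cycle 1 → 1: weight = 1, length = 1, mean = 1/1 ≈ 1.000
  cycle 0 → 1 → 0: weight = 12, length = 2, mean = 12/2 ≈ 6.000
  cycle 1 → 0 → 1: weight = 12, length = 2, mean = 12/2 ≈ 6.000
Minimum mean = 1.000, attained e.g. along the cycle 1 → 1 with weight 1 and length 1. So λ(A) = 1/1 = 1.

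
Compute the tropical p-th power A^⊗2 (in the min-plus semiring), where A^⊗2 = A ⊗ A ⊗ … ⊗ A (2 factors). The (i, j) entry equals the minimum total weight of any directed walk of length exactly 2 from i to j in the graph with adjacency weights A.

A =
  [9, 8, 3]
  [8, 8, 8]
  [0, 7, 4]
A^⊗2 =
  [3, 10, 7]
  [8, 15, 11]
  [4, 8, 3]

Each entry (A^⊗2)_ij equals the minimum over all length-2 walks i = v_0 → v_1 → … → v_2 = j of Σ_t A[v_t][v_{t+1}]. For example, for (i, j) = (0, 2) we minimise over 3 possible intermediate vertex sequences; the minimum is 7, attained along the walk 0 → 2 → 2.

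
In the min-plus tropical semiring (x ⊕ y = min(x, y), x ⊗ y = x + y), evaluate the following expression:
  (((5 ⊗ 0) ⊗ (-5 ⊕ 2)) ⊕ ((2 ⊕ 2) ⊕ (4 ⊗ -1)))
(((5 ⊗ 0) ⊗ (-5 ⊕ 2)) ⊕ ((2 ⊕ 2) ⊕ (4 ⊗ -1))) = 0

Expand innermost to outermost. Recall ⊕ takes the minimum of its arguments and ⊗ takes their sum. Working out the expression (((5 ⊗ 0) ⊗ (-5 ⊕ 2)) ⊕ ((2 ⊕ 2) ⊕ (4 ⊗ -1))) gives 0.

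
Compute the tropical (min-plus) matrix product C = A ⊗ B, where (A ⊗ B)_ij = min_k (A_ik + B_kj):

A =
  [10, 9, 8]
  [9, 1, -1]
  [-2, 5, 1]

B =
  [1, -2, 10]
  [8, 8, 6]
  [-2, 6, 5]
A ⊗ B =
  [6, 8, 13]
  [-3, 5, 4]
  [-1, -4, 6]

Apply the min-plus product entry-by-entry:
  C[0][0] = min over k of (A[0][0] + B[0][0] = 10 + 1 = 11, A[0][1] + B[1][0] = 9 + 8 = 17, A[0][2] + B[2][0] = 8 + -2 = 6) = 6 (attained at k = 2)
  C[0][1] = min over k of (A[0][0] + B[0][1] = 10 + -2 = 8, A[0][1] + B[1][1] = 9 + 8 = 17, A[0][2] + B[2][1] = 8 + 6 = 14) = 8 (attained at k = 0)
  C[0][2] = min over k of (A[0][0] + B[0][2] = 10 + 10 = 20, A[0][1] + B[1][2] = 9 + 6 = 15, A[0][2] + B[2][2] = 8 + 5 = 13) = 13 (attained at k = 2)
  C[1][0] = min over k of (A[1][0] + B[0][0] = 9 + 1 = 10, A[1][1] + B[1][0] = 1 + 8 = 9, A[1][2] + B[2][0] = -1 + -2 = -3) = -3 (attained at k = 2)
  C[1][1] = min over k of (A[1][0] + B[0][1] = 9 + -2 = 7, A[1][1] + B[1][1] = 1 + 8 = 9, A[1][2] + B[2][1] = -1 + 6 = 5) = 5 (attained at k = 2)
  C[1][2] = min over k of (A[1][0] + B[0][2] = 9 + 10 = 19, A[1][1] + B[1][2] = 1 + 6 = 7, A[1][2] + B[2][2] = -1 + 5 = 4) = 4 (attained at k = 2)
  C[2][0] = min over k of (A[2][0] + B[0][0] = -2 + 1 = -1, A[2][1] + B[1][0] = 5 + 8 = 13, A[2][2] + B[2][0] = 1 + -2 = -1) = -1 (attained at k = 0)
  C[2][1] = min over k of (A[2][0] + B[0][1] = -2 + -2 = -4, A[2][1] + B[1][1] = 5 + 8 = 13, A[2][2] + B[2][1] = 1 + 6 = 7) = -4 (attained at k = 0)
  C[2][2] = min over k of (A[2][0] + B[0][2] = -2 + 10 = 8, A[2][1] + B[1][2] = 5 + 6 = 11, A[2][2] + B[2][2] = 1 + 5 = 6) = 6 (attained at k = 2)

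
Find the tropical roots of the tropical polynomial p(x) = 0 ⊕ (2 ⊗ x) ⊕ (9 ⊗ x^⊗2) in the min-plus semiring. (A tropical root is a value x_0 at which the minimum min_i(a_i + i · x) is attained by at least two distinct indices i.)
Roots: {-7, -2}

Each tropical root is a break point of the lower envelope of the lines y = a_i + i · x (there are 3 lines, with slopes 0, 1, ..., 2). Only the lines that attain the minimum somewhere contribute to roots; other lines are dominated. Here the surviving (envelope) indices are i = 2, i = 1, i = 0.
Intersections between consecutive envelope lines give the roots: for adjacent envelope indices i < j the intersection is x = (a_i − a_j) / (j − i). Reading off the sorted break points: {-7, -2}.
Verification: at each break x_0, at least two indices attain the minimum of min_i(a_i + i · x_0).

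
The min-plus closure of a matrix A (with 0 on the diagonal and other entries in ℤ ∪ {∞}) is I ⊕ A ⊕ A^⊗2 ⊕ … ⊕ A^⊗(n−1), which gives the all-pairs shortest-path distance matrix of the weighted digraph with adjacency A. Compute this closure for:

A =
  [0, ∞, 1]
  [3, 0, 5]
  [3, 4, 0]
Closure =
  [0, 5, 1]
  [3, 0, 4]
  [3, 4, 0]

This is the Floyd-Warshall all-pairs shortest-path computation. For each intermediate vertex k = 0, 1, …, 2, update dist[i][j] ← min(dist[i][j], dist[i][k] + dist[k][j]). The final matrix gives, for each (i, j), the minimum total weight of any directed path from i to j (possibly empty when i = j).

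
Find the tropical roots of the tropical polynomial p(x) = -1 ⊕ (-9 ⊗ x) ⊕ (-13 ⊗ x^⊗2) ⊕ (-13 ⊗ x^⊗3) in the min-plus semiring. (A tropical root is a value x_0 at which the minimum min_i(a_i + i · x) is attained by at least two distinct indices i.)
Roots: {0, 4, 8}

Each tropical root is a break point of the lower envelope of the lines y = a_i + i · x (there are 4 lines, with slopes 0, 1, ..., 3). Only the lines that attain the minimum somewhere contribute to roots; other lines are dominated. Here the surviving (envelope) indices are i = 3, i = 2, i = 1, i = 0.
Intersections between consecutive envelope lines give the roots: for adjacent envelope indices i < j the intersection is x = (a_i − a_j) / (j − i). Reading off the sorted break points: {0, 4, 8}.
Verification: at each break x_0, at least two indices attain the minimum of min_i(a_i + i · x_0).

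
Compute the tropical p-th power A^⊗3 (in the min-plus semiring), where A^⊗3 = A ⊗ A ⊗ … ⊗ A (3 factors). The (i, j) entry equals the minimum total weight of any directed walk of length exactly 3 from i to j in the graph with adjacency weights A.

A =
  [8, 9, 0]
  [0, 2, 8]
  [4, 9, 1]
A^⊗3 =
  [5, 10, 2]
  [4, 6, 1]
  [6, 11, 3]

Each entry (A^⊗3)_ij equals the minimum over all length-3 walks i = v_0 → v_1 → … → v_3 = j of Σ_t A[v_t][v_{t+1}]. For example, for (i, j) = (0, 2) we minimise over 9 possible intermediate vertex sequences; the minimum is 2, attained along the walk 0 → 2 → 2 → 2.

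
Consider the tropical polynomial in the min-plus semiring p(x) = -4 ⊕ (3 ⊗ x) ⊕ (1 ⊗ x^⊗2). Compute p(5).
p(5) = -4

A tropical monomial a ⊗ x^⊗i evaluates to a + i · x. Evaluating each term at x = 5:
  Term 0 contributes -4 + 0 · 5 = -4
  Term 1 contributes 3 + 1 · 5 = 8
  Term 2 contributes 1 + 2 · 5 = 11
p(5) = ⊕ of these = min[-4, 8, 11] = -4.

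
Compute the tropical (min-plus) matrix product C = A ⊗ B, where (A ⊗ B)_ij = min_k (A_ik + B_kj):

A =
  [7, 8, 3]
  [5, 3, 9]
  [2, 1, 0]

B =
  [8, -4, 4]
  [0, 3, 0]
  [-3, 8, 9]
A ⊗ B =
  [0, 3, 8]
  [3, 1, 3]
  [-3, -2, 1]

Apply the min-plus product entry-by-entry:
  C[0][0] = min over k of (A[0][0] + B[0][0] = 7 + 8 = 15, A[0][1] + B[1][0] = 8 + 0 = 8, A[0][2] + B[2][0] = 3 + -3 = 0) = 0 (attained at k = 2)
  C[0][1] = min over k of (A[0][0] + B[0][1] = 7 + -4 = 3, A[0][1] + B[1][1] = 8 + 3 = 11, A[0][2] + B[2][1] = 3 + 8 = 11) = 3 (attained at k = 0)
  C[0][2] = min over k of (A[0][0] + B[0][2] = 7 + 4 = 11, A[0][1] + B[1][2] = 8 + 0 = 8, A[0][2] + B[2][2] = 3 + 9 = 12) = 8 (attained at k = 1)
  C[1][0] = min over k of (A[1][0] + B[0][0] = 5 + 8 = 13, A[1][1] + B[1][0] = 3 + 0 = 3, A[1][2] + B[2][0] = 9 + -3 = 6) = 3 (attained at k = 1)
  C[1][1] = min over k of (A[1][0] + B[0][1] = 5 + -4 = 1, A[1][1] + B[1][1] = 3 + 3 = 6, A[1][2] + B[2][1] = 9 + 8 = 17) = 1 (attained at k = 0)
  C[1][2] = min over k of (A[1][0] + B[0][2] = 5 + 4 = 9, A[1][1] + B[1][2] = 3 + 0 = 3, A[1][2] + B[2][2] = 9 + 9 = 18) = 3 (attained at k = 1)
  C[2][0] = min over k of (A[2][0] + B[0][0] = 2 + 8 = 10, A[2][1] + B[1][0] = 1 + 0 = 1, A[2][2] + B[2][0] = 0 + -3 = -3) = -3 (attained at k = 2)
  C[2][1] = min over k of (A[2][0] + B[0][1] = 2 + -4 = -2, A[2][1] + B[1][1] = 1 + 3 = 4, A[2][2] + B[2][1] = 0 + 8 = 8) = -2 (attained at k = 0)
  C[2][2] = min over k of (A[2][0] + B[0][2] = 2 + 4 = 6, A[2][1] + B[1][2] = 1 + 0 = 1, A[2][2] + B[2][2] = 0 + 9 = 9) = 1 (attained at k = 1)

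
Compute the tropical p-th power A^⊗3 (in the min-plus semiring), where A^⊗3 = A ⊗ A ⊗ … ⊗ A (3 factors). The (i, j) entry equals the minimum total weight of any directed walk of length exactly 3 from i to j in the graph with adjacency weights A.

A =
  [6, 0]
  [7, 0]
A^⊗3 =
  [7, 0]
  [7, 0]

Each entry (A^⊗3)_ij equals the minimum over all length-3 walks i = v_0 → v_1 → … → v_3 = j of Σ_t A[v_t][v_{t+1}]. For example, for (i, j) = (0, 1) we minimise over 4 possible intermediate vertex sequences; the minimum is 0, attained along the walk 0 → 1 → 1 → 1.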